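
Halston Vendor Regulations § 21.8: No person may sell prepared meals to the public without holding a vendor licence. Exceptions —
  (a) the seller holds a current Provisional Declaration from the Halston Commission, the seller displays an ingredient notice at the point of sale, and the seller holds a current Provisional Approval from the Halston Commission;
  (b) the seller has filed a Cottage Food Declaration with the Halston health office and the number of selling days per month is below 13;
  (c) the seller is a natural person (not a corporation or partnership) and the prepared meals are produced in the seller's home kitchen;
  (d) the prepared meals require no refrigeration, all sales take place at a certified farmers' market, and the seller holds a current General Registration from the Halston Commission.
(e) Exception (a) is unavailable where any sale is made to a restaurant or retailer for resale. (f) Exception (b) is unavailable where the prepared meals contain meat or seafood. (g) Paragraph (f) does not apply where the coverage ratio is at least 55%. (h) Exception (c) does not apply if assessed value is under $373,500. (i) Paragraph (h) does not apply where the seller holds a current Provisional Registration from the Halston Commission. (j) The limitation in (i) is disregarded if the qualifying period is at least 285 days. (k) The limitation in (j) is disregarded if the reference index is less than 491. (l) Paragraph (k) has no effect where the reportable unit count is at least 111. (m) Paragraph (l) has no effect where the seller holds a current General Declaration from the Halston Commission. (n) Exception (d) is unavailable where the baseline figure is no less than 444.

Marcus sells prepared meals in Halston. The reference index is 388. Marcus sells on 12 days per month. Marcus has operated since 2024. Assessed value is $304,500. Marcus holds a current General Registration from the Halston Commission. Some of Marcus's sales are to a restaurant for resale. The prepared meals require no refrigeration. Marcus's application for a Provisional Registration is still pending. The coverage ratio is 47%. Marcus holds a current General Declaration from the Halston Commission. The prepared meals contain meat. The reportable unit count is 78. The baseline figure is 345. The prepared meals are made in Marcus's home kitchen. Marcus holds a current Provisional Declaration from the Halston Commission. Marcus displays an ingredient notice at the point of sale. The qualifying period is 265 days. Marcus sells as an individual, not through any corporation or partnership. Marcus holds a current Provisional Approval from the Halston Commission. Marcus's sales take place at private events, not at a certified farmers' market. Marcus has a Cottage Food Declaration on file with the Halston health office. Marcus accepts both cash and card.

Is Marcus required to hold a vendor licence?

Exception (a): a current Provisional Declaration is held; an ingredient notice is displayed; a current Provisional Approval is held — every condition holds. Turning to paragraph (e): (e) is triggered — some sales are to a restaurant for resale. (a) is therefore removed.
Exception (b) is satisfied on its face — a Cottage Food Declaration is on file; the number of selling days per month is 12, below the 13 limit. But applying paragraphs (f)–(g): (f) applies — the prepared meals contain meat. (g) does not operate here (the coverage ratio is 47%, short of 55%), so (f) stands. Exception (b) does not apply.
Exception (c) is satisfied on its face — the seller is a natural person; the prepared meals are home-kitchen produced. But applying paragraphs (h)–(m): (h) is engaged — assessed value is $304,500, under the $373,500 limit. (i) is inapplicable (there is no Provisional Registration in force), so (h) stands. Exception (c) does not apply.
Exception (d) requires that all sales take place at a certified farmers' market; but sales are at private events, not a certified farmers' market, so (d) is unavailable.
No exception is made out. Marcus falls within the general rule.

Yes — Marcus must hold a vendor licence.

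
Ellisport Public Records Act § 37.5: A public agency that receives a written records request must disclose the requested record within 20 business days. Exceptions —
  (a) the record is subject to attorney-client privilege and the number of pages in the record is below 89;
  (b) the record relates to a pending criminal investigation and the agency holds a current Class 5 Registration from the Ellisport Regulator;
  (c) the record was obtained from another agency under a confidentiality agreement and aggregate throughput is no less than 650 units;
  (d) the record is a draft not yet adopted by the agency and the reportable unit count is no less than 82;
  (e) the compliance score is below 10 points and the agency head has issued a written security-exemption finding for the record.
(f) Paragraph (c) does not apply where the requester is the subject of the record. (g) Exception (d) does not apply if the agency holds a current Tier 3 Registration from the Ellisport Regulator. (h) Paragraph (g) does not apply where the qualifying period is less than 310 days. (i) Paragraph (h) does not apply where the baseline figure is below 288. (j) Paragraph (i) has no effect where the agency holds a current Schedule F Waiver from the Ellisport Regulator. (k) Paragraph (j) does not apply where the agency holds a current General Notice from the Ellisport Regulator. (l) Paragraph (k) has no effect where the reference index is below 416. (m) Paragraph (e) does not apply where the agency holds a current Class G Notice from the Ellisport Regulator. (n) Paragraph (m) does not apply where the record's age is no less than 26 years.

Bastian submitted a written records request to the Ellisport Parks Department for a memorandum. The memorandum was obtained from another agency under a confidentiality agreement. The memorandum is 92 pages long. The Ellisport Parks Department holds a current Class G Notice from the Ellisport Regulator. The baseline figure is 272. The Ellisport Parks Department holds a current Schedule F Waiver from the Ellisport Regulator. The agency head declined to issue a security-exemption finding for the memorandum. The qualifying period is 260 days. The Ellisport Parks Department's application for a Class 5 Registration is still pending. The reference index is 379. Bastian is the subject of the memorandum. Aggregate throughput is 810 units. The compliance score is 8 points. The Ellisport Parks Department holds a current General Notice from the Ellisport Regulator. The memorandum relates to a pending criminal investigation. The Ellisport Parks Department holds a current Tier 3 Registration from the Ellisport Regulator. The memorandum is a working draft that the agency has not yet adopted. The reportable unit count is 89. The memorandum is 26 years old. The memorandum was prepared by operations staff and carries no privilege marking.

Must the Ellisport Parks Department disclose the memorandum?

Exception (a) fails — the memorandum carries no privilege marking.
Exception (b) does not apply: there is no Class 5 Registration in force.
Exception (c) is satisfied on its face — the memorandum was obtained under a confidentiality agreement; aggregate throughput is 810 units, meeting the 650 units threshold. Turning to paragraph (f): (f) applies — Bastian is the subject of the memorandum. Exception (c) does not apply.
Exception (d) is satisfied on its face — the memorandum is an unadopted draft; the reportable unit count is 89, meeting the 82 threshold. Under paragraphs (g)–(l): (g) would limit (d) — a current Tier 3 Registration is held — but (h) sets (g) aside: (h) operates against (g): the qualifying period is 260 days, less than the 310 days limit. (i) is triggered (the baseline figure is 272, below the 288 limit), but is set aside by (j): (j) operates against (i): a current Schedule F Waiver is held. (k) is triggered (a current General Notice is held), but is overridden by (l): (l) operates against (k): the reference index is 379, below the 416 limit. Exception (d) stands.
Exception (e) requires that the agency head has issued a written security-exemption finding for the record; but the agency head declined to issue a security-exemption finding, so (e) is unavailable.

No — exception (d) applies; the Ellisport Parks Department is not required to disclose the memorandum.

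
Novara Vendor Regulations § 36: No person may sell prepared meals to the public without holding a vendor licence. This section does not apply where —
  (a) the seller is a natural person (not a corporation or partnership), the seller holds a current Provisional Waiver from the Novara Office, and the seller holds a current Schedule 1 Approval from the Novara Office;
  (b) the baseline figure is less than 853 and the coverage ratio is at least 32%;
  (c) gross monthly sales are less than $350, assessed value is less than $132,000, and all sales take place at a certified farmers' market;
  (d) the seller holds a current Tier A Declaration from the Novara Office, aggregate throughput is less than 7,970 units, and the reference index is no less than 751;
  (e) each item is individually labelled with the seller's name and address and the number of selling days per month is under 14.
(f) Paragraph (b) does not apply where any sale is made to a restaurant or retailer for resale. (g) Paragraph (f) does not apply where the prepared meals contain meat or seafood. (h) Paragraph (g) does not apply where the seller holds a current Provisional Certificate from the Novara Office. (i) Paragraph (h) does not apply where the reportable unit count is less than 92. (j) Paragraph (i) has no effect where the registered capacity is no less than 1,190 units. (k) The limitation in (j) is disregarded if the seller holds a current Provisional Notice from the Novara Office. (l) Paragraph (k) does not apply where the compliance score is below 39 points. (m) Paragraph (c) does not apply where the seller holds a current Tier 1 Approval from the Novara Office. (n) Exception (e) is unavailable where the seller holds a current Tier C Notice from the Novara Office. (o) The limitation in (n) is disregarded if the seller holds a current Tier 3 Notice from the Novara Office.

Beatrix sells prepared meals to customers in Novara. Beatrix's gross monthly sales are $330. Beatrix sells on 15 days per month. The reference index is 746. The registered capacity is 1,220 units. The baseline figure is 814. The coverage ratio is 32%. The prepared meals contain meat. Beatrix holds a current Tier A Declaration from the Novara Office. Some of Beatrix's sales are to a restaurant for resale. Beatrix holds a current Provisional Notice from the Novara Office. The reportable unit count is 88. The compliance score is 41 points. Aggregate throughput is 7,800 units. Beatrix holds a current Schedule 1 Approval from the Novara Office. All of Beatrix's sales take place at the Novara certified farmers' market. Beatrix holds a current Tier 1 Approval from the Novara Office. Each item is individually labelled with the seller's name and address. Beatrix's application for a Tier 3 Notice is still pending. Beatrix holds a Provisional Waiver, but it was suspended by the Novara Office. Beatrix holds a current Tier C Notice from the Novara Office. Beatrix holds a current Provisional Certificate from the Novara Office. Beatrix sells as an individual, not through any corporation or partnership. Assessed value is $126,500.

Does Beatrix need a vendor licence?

Exception (a) does not apply: there is no Provisional Waiver in force.
Exception (b)'s conditions are all satisfied: the baseline figure is 814, less than the 853 limit; the coverage ratio is 32%, meeting the 32% threshold. Considering the limiting provisions: (f) would limit (b) — some sales are to a restaurant for resale — but (g) sets (f) aside: (g) operates against (f): the prepared meals contain meat. (h) would limit (g) — a current Provisional Certificate is held — but (i) sets (h) aside: (i) is engaged — the reportable unit count is 88, less than the 92 limit. (j) would limit (i) — the registered capacity is 1,220 units, meeting the 1,190 units threshold — but (k) sets (j) aside: (k) operates — a current Provisional Notice is held. (l), which would lift (k), is inapplicable — the compliance score is 41 points, not below 39 points. (b) remains available.
Exception (c): gross monthly sales are $330, less than the $350 limit; assessed value is $126,500, less than the $132,000 limit; all sales are at a certified farmers' market — every condition holds. However, paragraph (m) must be considered: (m) applies — a current Tier 1 Approval is held. (c) is therefore removed.
Exception (d) does not apply: the reference index is 746, short of 751.
Exception (e) does not apply: the number of selling days per month is 15, not under 14.

No — exception (b) applies; Beatrix is not required to hold a vendor licence.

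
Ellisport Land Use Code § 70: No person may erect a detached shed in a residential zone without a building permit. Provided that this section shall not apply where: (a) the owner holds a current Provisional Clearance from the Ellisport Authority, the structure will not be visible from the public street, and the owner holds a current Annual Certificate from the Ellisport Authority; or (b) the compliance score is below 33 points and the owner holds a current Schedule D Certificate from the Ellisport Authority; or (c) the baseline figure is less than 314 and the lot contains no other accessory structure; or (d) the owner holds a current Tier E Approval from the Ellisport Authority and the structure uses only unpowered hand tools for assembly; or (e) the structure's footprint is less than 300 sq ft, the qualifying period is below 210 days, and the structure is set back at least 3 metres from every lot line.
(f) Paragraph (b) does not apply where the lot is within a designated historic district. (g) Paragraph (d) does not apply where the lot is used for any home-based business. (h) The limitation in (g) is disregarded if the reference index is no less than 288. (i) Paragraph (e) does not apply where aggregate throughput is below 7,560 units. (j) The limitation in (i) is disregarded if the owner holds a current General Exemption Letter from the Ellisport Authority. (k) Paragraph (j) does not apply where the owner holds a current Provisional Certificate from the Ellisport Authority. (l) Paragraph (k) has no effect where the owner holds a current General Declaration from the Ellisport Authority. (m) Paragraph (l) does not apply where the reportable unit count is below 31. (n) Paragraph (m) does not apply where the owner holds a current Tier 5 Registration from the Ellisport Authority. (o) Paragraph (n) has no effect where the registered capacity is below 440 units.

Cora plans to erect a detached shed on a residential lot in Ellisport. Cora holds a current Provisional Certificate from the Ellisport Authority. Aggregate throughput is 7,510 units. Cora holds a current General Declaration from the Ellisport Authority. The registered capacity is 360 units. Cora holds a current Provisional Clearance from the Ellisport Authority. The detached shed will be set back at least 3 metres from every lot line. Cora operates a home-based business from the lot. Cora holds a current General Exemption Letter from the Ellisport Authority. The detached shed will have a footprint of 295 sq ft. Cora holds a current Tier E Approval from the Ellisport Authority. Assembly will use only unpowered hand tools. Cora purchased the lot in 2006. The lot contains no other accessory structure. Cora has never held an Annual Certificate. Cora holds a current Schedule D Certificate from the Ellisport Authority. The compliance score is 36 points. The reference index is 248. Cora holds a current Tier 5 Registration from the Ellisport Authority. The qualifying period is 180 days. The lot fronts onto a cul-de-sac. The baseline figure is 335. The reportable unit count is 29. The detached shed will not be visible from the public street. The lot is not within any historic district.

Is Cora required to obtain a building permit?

Yes — Cora must obtain a building permit.

Exception (a) does not apply: no current Annual Certificate is held.
Exception (b) requires that the compliance score is below 33 points; but the compliance score is 36 points, not below 33 points, so (b) is unavailable.
Exception (c) requires that the baseline figure is less than 314; but the baseline figure is 335, not less than 314, so (c) is unavailable.
Exception (d): a current Tier E Approval is held; assembly uses only hand tools — every condition holds. Turning to paragraphs (g)–(h): (g) operates — a home-based business operates on the lot. (h) is not engaged (the reference index is 248, short of 288), so (g) stands. Exception (d) does not apply.
Exception (e) is satisfied on its face — the structure's footprint is 295 sq ft, less than the 300 sq ft limit; the qualifying period is 180 days, below the 210 days limit; the setback is at least 3 m on every side. Turning to paragraphs (i)–(o): (i) operates against (e): aggregate throughput is 7,510 units, below the 7,560 units limit. (j) is engaged (a current General Exemption Letter is held), but is displaced by (k): (k) operates against (j): a current Provisional Certificate is held. (l) would limit (k) — a current General Declaration is held — but (m) sets (l) aside: (m) operates against (l): the reportable unit count is 29, below the 31 limit. (n) operates (a current Tier 5 Registration is held), but is overridden by (o): (o) operates against (n): the registered capacity is 360 units, below the 440 units limit. So (e) is unavailable.
No exception displaces § 70.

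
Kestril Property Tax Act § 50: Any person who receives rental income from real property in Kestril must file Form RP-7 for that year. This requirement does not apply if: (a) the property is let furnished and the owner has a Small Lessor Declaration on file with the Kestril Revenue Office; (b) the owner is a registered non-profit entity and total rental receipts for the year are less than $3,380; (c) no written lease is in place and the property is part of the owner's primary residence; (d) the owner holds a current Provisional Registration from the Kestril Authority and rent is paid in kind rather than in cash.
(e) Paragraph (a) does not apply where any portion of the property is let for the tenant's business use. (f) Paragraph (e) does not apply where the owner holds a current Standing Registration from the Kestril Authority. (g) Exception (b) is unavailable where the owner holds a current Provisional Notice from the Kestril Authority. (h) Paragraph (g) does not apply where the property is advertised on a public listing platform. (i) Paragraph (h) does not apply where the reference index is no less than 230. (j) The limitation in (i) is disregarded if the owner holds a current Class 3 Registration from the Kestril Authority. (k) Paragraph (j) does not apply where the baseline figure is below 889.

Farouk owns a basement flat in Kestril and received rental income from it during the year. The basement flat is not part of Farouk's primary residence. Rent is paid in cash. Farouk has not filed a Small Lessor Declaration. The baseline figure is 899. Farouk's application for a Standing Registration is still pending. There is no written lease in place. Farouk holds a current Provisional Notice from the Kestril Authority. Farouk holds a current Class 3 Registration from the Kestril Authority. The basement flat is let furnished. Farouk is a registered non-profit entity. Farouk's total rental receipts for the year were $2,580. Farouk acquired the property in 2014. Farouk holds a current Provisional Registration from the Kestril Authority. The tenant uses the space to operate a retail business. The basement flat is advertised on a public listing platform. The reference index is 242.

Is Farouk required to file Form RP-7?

No — exception (b) applies; Farouk is not required to file Form RP-7.

Exception (a) fails — no Small Lessor Declaration is on file.
All of (b)'s requirements are met (Farouk is a registered non-profit; total rental receipts for the year are $2,580, less than the $3,380 limit). Applying paragraphs (g)–(k): (g) is triggered (a current Provisional Notice is held), but is overridden by (h): (h) operates — the property is publicly advertised. (i) operates (the reference index is 242, meeting the 230 threshold), but is set aside by (j): (j) is triggered — a current Class 3 Registration is held. (k) does not operate here (the baseline figure is 899, not below 889), so (j) stands. Exception (b) stands.
Exception (c) requires that the property is part of the owner's primary residence; but the basement flat is not part of the primary residence, so (c) is unavailable.
Exception (d) does not apply: rent is paid in cash.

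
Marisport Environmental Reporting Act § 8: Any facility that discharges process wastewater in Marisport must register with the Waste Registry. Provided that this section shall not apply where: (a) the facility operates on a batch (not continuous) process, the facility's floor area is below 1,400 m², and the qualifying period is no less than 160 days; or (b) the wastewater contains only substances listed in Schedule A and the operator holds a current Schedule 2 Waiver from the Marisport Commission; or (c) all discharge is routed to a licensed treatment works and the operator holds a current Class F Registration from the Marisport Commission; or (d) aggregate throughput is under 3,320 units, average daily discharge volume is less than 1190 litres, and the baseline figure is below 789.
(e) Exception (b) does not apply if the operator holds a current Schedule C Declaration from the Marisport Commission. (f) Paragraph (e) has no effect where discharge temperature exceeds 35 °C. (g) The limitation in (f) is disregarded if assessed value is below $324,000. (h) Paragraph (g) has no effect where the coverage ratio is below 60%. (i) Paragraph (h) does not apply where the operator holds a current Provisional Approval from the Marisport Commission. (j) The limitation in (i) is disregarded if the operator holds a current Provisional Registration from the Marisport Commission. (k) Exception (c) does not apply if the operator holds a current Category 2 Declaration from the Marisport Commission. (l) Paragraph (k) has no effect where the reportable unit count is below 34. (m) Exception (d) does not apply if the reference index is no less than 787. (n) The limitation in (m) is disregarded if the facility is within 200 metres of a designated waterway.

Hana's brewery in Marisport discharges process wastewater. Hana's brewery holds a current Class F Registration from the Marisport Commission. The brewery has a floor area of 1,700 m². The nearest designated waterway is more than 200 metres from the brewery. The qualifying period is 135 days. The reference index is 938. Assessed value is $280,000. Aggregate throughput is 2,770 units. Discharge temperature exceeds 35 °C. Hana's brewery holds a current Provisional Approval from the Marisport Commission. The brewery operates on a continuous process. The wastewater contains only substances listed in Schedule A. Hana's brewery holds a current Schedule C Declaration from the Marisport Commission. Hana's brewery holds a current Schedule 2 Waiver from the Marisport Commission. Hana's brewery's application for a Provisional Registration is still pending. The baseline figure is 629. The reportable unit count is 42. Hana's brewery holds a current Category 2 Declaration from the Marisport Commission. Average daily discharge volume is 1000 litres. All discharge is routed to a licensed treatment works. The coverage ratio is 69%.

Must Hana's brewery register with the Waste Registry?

Yes — Hana's brewery must register with the Waste Registry.

Exception (a) fails — the facility operates on a continuous process.
Exception (b) is satisfied on its face — the wastewater is Schedule-A-only; a current Schedule 2 Waiver is held. However, paragraphs (e)–(j) must be considered: (e) is triggered — a current Schedule C Declaration is held. (f) applies (discharge temperature exceeds 35 °C), but is set aside by (g): (g) is triggered — assessed value is $280,000, below the $324,000 limit. (h) is inapplicable (the coverage ratio is 69%, not below 60%), so (g) stands. (b) is therefore removed.
Exception (c): discharge is routed to a licensed treatment works; a current Class F Registration is held — every condition holds. But: (k) operates against (c): a current Category 2 Declaration is held. (l) is inapplicable (the reportable unit count is 42, not below 34), so (k) stands. (c) is therefore removed.
Exception (d): aggregate throughput is 2,770 units, under the 3,320 units limit; average daily discharge volume is 1000 litres, less than the 1190 litres limit; the baseline figure is 629, below the 789 limit — every condition holds. But: (m) is engaged — the reference index is 938, meeting the 787 threshold. (n) is not engaged (the brewery is more than 200 m from any designated waterway), so (m) stands. So (d) is unavailable.
No exception applies. The general rule governs.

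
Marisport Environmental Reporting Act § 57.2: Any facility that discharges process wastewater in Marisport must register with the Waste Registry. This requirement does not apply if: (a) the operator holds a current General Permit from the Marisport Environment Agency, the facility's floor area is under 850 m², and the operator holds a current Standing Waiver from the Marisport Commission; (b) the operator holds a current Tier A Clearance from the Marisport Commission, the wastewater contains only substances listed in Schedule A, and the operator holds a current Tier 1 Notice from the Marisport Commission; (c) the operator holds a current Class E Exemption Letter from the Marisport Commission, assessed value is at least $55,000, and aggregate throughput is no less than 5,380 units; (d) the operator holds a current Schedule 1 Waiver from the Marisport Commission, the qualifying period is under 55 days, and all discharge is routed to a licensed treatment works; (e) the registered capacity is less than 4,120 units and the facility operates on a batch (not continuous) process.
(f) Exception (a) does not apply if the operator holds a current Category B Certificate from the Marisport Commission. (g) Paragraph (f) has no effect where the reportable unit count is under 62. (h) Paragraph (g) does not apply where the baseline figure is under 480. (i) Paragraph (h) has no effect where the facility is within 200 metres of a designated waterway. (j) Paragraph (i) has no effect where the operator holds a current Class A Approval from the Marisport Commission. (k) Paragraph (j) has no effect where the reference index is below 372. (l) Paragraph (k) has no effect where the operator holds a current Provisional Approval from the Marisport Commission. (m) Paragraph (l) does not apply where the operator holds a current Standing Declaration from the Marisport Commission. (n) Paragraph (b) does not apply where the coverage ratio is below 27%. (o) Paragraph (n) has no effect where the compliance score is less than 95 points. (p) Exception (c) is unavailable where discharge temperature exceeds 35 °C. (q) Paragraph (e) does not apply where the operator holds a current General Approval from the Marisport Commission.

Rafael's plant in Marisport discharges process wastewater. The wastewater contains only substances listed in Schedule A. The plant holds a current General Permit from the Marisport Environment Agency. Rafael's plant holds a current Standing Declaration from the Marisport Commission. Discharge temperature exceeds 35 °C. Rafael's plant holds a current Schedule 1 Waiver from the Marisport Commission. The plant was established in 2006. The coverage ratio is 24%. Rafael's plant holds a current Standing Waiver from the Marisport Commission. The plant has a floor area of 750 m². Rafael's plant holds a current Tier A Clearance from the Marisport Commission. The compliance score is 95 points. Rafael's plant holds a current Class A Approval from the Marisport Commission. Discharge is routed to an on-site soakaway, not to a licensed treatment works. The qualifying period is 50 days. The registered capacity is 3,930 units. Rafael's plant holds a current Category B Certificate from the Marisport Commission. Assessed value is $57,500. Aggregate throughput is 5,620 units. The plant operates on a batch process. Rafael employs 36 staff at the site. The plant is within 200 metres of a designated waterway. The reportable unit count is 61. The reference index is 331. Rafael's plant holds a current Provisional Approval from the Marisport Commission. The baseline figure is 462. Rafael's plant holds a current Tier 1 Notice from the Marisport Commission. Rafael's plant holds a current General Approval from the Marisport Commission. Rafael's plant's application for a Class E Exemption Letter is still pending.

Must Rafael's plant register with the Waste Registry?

Exception (a) is satisfied on its face — a current General Permit is held; the facility's floor area is 750 m², under the 850 m² limit; a current Standing Waiver is held. Under paragraphs (f)–(m): (f) would limit (a) — a current Category B Certificate is held — but (g) sets (f) aside: (g) operates against (f): the reportable unit count is 61, under the 62 limit. (h) would limit (g) — the baseline figure is 462, under the 480 limit — but (i) sets (h) aside: (i) operates against (h): the plant is within 200 m of a designated waterway. (j) would limit (i) — a current Class A Approval is held — but (k) sets (j) aside: (k) is engaged — the reference index is 331, below the 372 limit. (l) would limit (k) — a current Provisional Approval is held — but (m) sets (l) aside: (m) operates against (l): a current Standing Declaration is held. (a) remains available.
Exception (b) is satisfied on its face — a current Tier A Clearance is held; the wastewater is Schedule-A-only; a current Tier 1 Notice is held. But applying paragraphs (n)–(o): (n) operates against (b): the coverage ratio is 24%, below the 27% limit. (o) is not engaged (the compliance score is 95 points, not less than 95 points), so (n) stands. So (b) is unavailable.
Exception (c) requires that the operator holds a current Class E Exemption Letter from the Marisport Commission; but the Class E Exemption Letter is not current, so (c) is unavailable.
Exception (d) fails — discharge is not routed to a licensed treatment works.
Exception (e)'s conditions are all satisfied: the registered capacity is 3,930 units, less than the 4,120 units limit; the facility operates on a batch process. But applying paragraph (q): (q) applies — a current General Approval is held. Exception (e) does not apply.

No — exception (a) applies; Rafael's plant is not required to register with the Waste Registry.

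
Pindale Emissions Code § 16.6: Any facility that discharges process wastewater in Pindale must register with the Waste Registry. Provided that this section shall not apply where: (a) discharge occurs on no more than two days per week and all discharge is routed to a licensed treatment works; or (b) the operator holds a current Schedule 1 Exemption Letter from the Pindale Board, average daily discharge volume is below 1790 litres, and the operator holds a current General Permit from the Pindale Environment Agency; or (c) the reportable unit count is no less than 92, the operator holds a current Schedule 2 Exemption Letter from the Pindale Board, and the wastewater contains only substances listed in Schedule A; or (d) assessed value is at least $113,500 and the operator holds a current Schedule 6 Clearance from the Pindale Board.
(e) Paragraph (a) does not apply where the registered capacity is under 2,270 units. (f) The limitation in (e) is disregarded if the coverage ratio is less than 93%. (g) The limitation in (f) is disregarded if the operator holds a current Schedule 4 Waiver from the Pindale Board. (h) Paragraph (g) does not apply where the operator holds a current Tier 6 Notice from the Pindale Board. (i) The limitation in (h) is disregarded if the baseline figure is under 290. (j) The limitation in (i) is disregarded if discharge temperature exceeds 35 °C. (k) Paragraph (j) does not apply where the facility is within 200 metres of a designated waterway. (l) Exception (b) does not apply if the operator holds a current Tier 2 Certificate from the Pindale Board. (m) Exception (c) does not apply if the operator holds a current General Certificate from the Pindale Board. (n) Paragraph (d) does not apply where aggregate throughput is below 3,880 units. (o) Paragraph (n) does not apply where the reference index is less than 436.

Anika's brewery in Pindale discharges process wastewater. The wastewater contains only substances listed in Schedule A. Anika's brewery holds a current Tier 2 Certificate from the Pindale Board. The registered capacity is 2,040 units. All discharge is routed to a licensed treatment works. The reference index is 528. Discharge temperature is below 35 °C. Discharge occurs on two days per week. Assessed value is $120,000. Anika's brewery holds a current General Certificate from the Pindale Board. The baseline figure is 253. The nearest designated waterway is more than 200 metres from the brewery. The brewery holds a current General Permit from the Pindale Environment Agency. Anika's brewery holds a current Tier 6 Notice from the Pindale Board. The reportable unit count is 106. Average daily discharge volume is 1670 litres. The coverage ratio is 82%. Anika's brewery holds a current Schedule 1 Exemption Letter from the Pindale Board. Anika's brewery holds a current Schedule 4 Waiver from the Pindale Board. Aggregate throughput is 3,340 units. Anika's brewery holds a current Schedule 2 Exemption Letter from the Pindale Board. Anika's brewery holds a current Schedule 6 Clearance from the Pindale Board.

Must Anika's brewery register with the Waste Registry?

Exception (a)'s conditions are all satisfied: discharge occurs on no more than two days per week; discharge is routed to a licensed treatment works. But applying paragraphs (e)–(k): (e) applies — the registered capacity is 2,040 units, under the 2,270 units limit. (f) would limit (e) — the coverage ratio is 82%, less than the 93% limit — but (g) sets (f) aside: (g) is engaged — a current Schedule 4 Waiver is held. (h) applies (a current Tier 6 Notice is held), but is displaced by (i): (i) operates — the baseline figure is 253, under the 290 limit. (j) does not operate here (discharge temperature is below 35 °C), so (i) stands. Exception (a) does not apply.
All of (b)'s requirements are met (a current Schedule 1 Exemption Letter is held; average daily discharge volume is 1670 litres, below the 1790 litres limit; a current General Permit is held). Turning to paragraph (l): (l) operates against (b): a current Tier 2 Certificate is held. (b) is therefore removed.
Exception (c): the reportable unit count is 106, meeting the 92 threshold; a current Schedule 2 Exemption Letter is held; the wastewater is Schedule-A-only — every condition holds. But applying paragraph (m): (m) operates against (c): a current General Certificate is held. So (c) is unavailable.
All of (d)'s requirements are met (assessed value is $120,000, meeting the $113,500 threshold; a current Schedule 6 Clearance is held). However, paragraphs (n)–(o) must be considered: (n) operates against (d): aggregate throughput is 3,340 units, below the 3,880 units limit. (o), which would lift (n), does not operate here — the reference index is 528, not less than 436. Exception (d) does not apply.
Every exception is unavailable, so the rule governs.

Yes — Anika's brewery must register with the Waste Registry.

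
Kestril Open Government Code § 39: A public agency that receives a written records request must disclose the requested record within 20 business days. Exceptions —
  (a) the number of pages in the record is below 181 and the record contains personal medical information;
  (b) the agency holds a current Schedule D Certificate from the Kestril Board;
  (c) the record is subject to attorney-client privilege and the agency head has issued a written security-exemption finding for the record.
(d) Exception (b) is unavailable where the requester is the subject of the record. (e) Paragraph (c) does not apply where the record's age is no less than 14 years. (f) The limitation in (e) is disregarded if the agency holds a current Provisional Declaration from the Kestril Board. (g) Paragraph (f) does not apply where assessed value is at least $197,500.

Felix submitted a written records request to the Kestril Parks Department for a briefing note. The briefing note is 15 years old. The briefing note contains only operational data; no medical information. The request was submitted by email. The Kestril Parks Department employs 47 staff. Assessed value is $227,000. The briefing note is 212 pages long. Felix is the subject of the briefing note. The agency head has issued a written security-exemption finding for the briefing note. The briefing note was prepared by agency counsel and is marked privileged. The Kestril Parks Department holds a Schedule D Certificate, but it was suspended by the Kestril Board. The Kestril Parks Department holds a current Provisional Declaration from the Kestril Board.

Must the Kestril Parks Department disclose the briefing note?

Yes — the Kestril Parks Department must disclose the briefing note.

Exception (a) does not apply: the number of pages in the record is 212, not below 181.
Exception (b) fails — no current Schedule D Certificate is held.
Exception (c)'s conditions are all satisfied: the briefing note is privileged; a written security-exemption finding has been issued. However, paragraphs (e)–(g) must be considered: (e) operates against (c): the record's age is 15 years, meeting the 14 years threshold. (f) would limit (e) — a current Provisional Declaration is held — but (g) sets (f) aside: (g) operates against (f): assessed value is $227,000, meeting the $197,500 threshold. (c) is therefore removed.
Every exception is unavailable, so the rule governs.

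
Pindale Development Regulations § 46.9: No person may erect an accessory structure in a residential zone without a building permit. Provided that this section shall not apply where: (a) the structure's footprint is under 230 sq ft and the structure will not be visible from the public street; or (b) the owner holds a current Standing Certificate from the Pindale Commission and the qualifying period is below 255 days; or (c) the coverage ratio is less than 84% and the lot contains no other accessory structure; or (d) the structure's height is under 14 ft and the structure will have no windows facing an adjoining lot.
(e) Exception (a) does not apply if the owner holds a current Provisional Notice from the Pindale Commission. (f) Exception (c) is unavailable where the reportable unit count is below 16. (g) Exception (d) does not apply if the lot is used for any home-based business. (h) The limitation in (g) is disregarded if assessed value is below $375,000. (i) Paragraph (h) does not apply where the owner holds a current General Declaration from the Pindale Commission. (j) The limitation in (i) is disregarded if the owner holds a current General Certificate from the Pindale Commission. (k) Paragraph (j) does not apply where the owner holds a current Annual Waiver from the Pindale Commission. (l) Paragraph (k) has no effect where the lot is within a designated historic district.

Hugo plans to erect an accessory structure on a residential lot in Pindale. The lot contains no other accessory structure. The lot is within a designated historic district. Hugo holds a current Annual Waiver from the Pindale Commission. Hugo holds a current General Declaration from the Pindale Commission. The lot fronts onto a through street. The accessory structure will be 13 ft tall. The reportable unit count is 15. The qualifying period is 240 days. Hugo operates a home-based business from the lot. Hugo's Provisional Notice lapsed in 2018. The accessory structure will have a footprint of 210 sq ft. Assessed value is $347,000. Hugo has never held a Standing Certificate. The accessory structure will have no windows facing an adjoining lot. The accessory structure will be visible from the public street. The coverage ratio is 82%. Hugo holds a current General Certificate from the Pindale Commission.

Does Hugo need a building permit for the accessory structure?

Exception (a) requires that the structure will not be visible from the public street; but the structure will be visible from the street, so (a) is unavailable.
Exception (b) requires that the owner holds a current Standing Certificate from the Pindale Commission; but no current Standing Certificate is held, so (b) is unavailable.
Exception (c)'s conditions are all satisfied: the coverage ratio is 82%, less than the 84% limit; the lot has no other accessory structure. Turning to paragraph (f): (f) applies — the reportable unit count is 15, below the 16 limit. Exception (c) does not apply.
Exception (d)'s conditions are all satisfied: the structure's height is 13 ft, under the 14 ft limit; no windows face an adjoining lot. As to paragraphs (g)–(l): (g) applies (a home-based business operates on the lot), but is displaced by (h): (h) is engaged — assessed value is $347,000, below the $375,000 limit. (i) applies (a current General Declaration is held), but is displaced by (j): (j) is triggered — a current General Certificate is held. (k) would limit (j) — a current Annual Waiver is held — but (l) sets (k) aside: (l) operates against (k): the lot is in a historic district. So (d) applies.

No — exception (d) applies; Hugo does not need a building permit.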